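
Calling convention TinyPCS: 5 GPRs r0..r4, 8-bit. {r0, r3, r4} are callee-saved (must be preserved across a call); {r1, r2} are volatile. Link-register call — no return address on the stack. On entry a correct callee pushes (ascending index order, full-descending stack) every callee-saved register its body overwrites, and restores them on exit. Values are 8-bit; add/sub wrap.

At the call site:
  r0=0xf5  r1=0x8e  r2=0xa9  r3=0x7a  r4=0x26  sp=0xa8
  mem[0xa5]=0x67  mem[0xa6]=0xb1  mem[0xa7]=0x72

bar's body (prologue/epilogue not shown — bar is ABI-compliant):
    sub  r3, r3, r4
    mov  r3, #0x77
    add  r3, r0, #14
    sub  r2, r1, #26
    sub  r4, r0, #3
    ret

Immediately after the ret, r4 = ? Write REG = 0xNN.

REG = 0x26

prologue: push r3 → mem[0xa7]=0x7a, sp=0xa7
prologue: push r4 → mem[0xa6]=0x26, sp=0xa6
body[0] sub  r3, r3, r4 → r3=0x54
body[1] mov  r3, #0x77 → r3=0x77
body[2] add  r3, r0, #14 → r3=0x03
body[3] sub  r2, r1, #26 → r2=0x74
body[4] sub  r4, r0, #3 → r4=0xf2
epilogue: pop r4=0x26, sp=0xa7
epilogue: pop r3=0x7a, sp=0xa8
r4 is callee-saved → restored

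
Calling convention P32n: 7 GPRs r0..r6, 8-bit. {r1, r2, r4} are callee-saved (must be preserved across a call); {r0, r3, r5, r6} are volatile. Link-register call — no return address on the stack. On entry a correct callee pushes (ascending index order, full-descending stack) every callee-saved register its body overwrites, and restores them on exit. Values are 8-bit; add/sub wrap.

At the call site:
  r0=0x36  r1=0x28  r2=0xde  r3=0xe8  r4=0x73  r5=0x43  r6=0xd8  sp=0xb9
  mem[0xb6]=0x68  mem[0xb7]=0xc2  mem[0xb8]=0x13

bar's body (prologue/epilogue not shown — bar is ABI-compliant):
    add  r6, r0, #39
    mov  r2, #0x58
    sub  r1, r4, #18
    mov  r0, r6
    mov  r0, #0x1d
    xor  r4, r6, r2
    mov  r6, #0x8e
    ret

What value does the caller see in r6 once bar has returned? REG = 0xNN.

prologue: push r1 → mem[0xb8]=0x28, sp=0xb8
prologue: push r2 → mem[0xb7]=0xde, sp=0xb7
prologue: push r4 → mem[0xb6]=0x73, sp=0xb6
body[0] add  r6, r0, #39 → r6=0x5d
body[1] mov  r2, #0x58 → r2=0x58
body[2] sub  r1, r4, #18 → r1=0x61
body[3] mov  r0, r6 → r0=0x5d
body[4] mov  r0, #0x1d → r0=0x1d
body[5] xor  r4, r6, r2 → r4=0x05
body[6] mov  r6, #0x8e → r6=0x8e
epilogue: pop r4=0x73, sp=0xb7
epilogue: pop r2=0xde, sp=0xb8
epilogue: pop r1=0x28, sp=0xb9
r6 is caller-saved → body value

REG = 0x8e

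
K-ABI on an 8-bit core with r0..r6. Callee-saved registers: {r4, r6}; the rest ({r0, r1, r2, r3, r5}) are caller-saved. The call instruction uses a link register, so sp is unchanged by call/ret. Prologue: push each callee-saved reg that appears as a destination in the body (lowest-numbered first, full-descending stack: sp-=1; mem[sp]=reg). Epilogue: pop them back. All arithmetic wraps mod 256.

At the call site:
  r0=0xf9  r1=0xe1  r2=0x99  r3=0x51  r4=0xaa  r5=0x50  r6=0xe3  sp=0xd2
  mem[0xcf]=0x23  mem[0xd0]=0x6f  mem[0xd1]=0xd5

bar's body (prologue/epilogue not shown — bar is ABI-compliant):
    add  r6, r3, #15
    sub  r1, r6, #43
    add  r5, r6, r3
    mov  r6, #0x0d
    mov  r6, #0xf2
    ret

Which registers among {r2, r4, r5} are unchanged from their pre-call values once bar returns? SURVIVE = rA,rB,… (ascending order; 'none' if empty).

SURVIVE = r2,r4

prologue: push r6 -> mem[0xd1]=0xe3, sp=0xd1
body[0] add  r6, r3, #15 -> r6=0x60
body[1] sub  r1, r6, #43 -> r1=0x35
body[2] add  r5, r6, r3 -> r5=0xb1
body[3] mov  r6, #0x0d -> r6=0x0d
body[4] mov  r6, #0xf2 -> r6=0xf2
epilogue: pop r6=0xe3, sp=0xd2
r2: caller-saved, written=False
r4: callee-saved, written=False
r5: caller-saved, written=True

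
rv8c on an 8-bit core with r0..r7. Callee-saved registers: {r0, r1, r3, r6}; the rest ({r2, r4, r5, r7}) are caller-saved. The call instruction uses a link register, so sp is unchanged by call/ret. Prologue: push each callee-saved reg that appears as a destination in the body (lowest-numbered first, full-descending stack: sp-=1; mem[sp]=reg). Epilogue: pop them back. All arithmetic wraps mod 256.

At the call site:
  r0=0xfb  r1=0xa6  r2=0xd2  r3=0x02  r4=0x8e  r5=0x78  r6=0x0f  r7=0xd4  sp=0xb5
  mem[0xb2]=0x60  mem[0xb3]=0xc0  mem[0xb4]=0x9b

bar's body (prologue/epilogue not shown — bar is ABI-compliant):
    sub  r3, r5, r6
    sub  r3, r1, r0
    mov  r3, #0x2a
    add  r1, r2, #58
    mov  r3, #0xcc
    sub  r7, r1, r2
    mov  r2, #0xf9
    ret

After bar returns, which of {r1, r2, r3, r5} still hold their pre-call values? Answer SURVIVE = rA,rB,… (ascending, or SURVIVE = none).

prologue: push r1 -> mem[0xb4]=0xa6, sp=0xb4
prologue: push r3 -> mem[0xb3]=0x02, sp=0xb3
body[0] sub  r3, r5, r6 -> r3=0x69
body[1] sub  r3, r1, r0 -> r3=0xab
body[2] mov  r3, #0x2a -> r3=0x2a
body[3] add  r1, r2, #58 -> r1=0x0c
body[4] mov  r3, #0xcc -> r3=0xcc
body[5] sub  r7, r1, r2 -> r7=0x3a
body[6] mov  r2, #0xf9 -> r2=0xf9
epilogue: pop r3=0x02, sp=0xb4
epilogue: pop r1=0xa6, sp=0xb5
r1: callee-saved, written=True
r2: caller-saved, written=True
r3: callee-saved, written=True
r5: caller-saved, written=False

SURVIVE = r1,r3,r5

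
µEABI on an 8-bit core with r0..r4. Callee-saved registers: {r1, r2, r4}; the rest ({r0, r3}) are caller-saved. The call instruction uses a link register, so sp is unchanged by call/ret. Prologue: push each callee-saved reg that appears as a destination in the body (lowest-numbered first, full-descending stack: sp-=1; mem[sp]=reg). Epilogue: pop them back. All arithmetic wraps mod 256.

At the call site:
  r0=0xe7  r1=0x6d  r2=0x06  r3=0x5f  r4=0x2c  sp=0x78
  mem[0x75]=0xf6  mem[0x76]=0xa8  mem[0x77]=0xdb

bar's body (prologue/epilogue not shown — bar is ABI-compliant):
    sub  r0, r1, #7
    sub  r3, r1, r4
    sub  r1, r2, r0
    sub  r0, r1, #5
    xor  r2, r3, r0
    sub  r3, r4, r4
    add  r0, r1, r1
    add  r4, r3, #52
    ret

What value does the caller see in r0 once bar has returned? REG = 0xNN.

prologue: push r1 -> mem[0x77]=0x6d, sp=0x77
prologue: push r2 -> mem[0x76]=0x06, sp=0x76
prologue: push r4 -> mem[0x75]=0x2c, sp=0x75
body[0] sub  r0, r1, #7 -> r0=0x66
body[1] sub  r3, r1, r4 -> r3=0x41
body[2] sub  r1, r2, r0 -> r1=0xa0
body[3] sub  r0, r1, #5 -> r0=0x9b
body[4] xor  r2, r3, r0 -> r2=0xda
body[5] sub  r3, r4, r4 -> r3=0x00
body[6] add  r0, r1, r1 -> r0=0x40
body[7] add  r4, r3, #52 -> r4=0x34
epilogue: pop r4=0x2c, sp=0x76
epilogue: pop r2=0x06, sp=0x77
epilogue: pop r1=0x6d, sp=0x78
r0 is caller-saved -> body value

REG = 0x40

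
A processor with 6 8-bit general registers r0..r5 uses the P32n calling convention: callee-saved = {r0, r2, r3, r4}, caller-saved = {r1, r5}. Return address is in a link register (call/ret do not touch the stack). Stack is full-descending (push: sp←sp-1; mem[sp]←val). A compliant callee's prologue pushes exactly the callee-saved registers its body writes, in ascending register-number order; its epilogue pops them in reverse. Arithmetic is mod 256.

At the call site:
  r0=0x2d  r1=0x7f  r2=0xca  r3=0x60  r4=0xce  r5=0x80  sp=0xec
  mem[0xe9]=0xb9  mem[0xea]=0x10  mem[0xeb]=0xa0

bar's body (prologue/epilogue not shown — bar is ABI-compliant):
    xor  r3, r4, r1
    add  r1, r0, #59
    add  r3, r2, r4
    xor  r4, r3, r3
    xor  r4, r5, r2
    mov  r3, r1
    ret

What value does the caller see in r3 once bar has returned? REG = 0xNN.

REG = 0x60

prologue: push r3 -> mem[0xeb]=0x60, sp=0xeb
prologue: push r4 -> mem[0xea]=0xce, sp=0xea
body[0] xor  r3, r4, r1 -> r3=0xb1
body[1] add  r1, r0, #59 -> r1=0x68
body[2] add  r3, r2, r4 -> r3=0x98
body[3] xor  r4, r3, r3 -> r4=0x00
body[4] xor  r4, r5, r2 -> r4=0x4a
body[5] mov  r3, r1 -> r3=0x68
epilogue: pop r4=0xce, sp=0xeb
epilogue: pop r3=0x60, sp=0xec
r3 is callee-saved -> restored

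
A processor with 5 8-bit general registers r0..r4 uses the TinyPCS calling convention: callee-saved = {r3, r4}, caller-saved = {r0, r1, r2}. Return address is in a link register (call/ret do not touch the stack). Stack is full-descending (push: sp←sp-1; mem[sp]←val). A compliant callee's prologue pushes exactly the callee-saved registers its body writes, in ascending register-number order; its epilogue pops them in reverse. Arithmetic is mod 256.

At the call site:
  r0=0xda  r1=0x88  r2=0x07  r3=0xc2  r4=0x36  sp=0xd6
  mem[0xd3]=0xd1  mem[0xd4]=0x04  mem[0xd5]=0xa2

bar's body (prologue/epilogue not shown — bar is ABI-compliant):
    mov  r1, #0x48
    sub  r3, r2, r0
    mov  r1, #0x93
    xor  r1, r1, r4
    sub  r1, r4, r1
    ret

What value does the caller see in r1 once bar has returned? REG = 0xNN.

REG = 0x91

prologue: push r3 → mem[0xd5]=0xc2, sp=0xd5
body[0] mov  r1, #0x48 → r1=0x48
body[1] sub  r3, r2, r0 → r3=0x2d
body[2] mov  r1, #0x93 → r1=0x93
body[3] xor  r1, r1, r4 → r1=0xa5
body[4] sub  r1, r4, r1 → r1=0x91
epilogue: pop r3=0xc2, sp=0xd6
r1 is caller-saved → body value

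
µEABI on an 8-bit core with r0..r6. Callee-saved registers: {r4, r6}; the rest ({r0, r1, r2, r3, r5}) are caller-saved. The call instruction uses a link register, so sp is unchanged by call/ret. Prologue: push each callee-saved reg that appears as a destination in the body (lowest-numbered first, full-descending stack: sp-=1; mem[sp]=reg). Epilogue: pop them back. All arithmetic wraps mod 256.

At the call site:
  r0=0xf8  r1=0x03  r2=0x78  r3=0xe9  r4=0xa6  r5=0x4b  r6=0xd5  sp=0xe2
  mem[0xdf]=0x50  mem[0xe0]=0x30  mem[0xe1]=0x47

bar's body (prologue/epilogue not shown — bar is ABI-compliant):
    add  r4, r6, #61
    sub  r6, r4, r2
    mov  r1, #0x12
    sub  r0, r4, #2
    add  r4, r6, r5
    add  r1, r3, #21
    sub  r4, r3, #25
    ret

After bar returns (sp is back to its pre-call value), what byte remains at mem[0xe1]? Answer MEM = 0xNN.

prologue: push r4 → mem[0xe1]=0xa6, sp=0xe1
prologue: push r6 → mem[0xe0]=0xd5, sp=0xe0
body[0] add  r4, r6, #61 → r4=0x12
body[1] sub  r6, r4, r2 → r6=0x9a
body[2] mov  r1, #0x12 → r1=0x12
body[3] sub  r0, r4, #2 → r0=0x10
body[4] add  r4, r6, r5 → r4=0xe5
body[5] add  r1, r3, #21 → r1=0xfe
body[6] sub  r4, r3, #25 → r4=0xd0
epilogue: pop r6=0xd5, sp=0xe1
epilogue: pop r4=0xa6, sp=0xe2
prologue pushed ['r4', 'r6'] at ['0xe1', '0xe0']

MEM = 0xa6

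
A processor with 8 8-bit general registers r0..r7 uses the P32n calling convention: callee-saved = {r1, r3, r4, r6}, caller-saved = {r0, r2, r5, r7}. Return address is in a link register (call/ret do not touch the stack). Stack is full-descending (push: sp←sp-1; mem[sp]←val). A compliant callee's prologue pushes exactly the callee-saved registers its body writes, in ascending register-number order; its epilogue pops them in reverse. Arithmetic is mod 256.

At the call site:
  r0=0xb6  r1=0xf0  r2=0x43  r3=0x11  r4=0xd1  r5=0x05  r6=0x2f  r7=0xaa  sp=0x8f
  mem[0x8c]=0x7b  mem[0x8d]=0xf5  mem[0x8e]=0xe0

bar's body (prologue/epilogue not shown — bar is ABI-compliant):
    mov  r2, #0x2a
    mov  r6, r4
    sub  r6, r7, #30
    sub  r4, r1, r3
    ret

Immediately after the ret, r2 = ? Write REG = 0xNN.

prologue: push r4 → mem[0x8e]=0xd1, sp=0x8e
prologue: push r6 → mem[0x8d]=0x2f, sp=0x8d
body[0] mov  r2, #0x2a → r2=0x2a
body[1] mov  r6, r4 → r6=0xd1
body[2] sub  r6, r7, #30 → r6=0x8c
body[3] sub  r4, r1, r3 → r4=0xdf
epilogue: pop r6=0x2f, sp=0x8e
epilogue: pop r4=0xd1, sp=0x8f
r2 is caller-saved → body value

REG = 0x2a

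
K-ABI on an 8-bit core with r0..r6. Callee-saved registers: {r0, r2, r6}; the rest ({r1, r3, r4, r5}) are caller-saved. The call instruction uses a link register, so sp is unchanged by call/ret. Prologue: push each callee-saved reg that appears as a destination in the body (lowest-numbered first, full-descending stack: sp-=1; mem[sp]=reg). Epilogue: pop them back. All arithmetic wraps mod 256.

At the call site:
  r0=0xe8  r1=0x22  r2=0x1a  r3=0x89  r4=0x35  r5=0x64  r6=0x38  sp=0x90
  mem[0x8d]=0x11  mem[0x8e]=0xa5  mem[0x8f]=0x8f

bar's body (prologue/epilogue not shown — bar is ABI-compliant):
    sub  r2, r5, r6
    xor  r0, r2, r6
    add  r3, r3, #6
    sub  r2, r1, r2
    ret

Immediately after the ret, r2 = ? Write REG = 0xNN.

prologue: push r0 -> mem[0x8f]=0xe8, sp=0x8f
prologue: push r2 -> mem[0x8e]=0x1a, sp=0x8e
body[0] sub  r2, r5, r6 -> r2=0x2c
body[1] xor  r0, r2, r6 -> r0=0x14
body[2] add  r3, r3, #6 -> r3=0x8f
body[3] sub  r2, r1, r2 -> r2=0xf6
epilogue: pop r2=0x1a, sp=0x8f
epilogue: pop r0=0xe8, sp=0x90
r2 is callee-saved -> restored

REG = 0x1a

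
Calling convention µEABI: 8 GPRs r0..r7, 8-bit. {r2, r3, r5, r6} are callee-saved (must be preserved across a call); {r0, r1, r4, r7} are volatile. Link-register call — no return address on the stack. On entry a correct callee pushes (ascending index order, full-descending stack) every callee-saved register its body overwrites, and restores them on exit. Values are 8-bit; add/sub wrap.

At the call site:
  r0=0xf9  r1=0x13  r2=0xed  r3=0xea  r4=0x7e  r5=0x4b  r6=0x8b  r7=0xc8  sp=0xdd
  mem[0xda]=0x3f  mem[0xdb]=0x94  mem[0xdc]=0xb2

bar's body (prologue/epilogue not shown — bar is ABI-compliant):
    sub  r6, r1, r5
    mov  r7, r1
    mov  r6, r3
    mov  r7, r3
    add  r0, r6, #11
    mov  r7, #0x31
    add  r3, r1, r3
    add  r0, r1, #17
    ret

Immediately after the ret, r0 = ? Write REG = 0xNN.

prologue: push r3 → mem[0xdc]=0xea, sp=0xdc
prologue: push r6 → mem[0xdb]=0x8b, sp=0xdb
body[0] sub  r6, r1, r5 → r6=0xc8
body[1] mov  r7, r1 → r7=0x13
body[2] mov  r6, r3 → r6=0xea
body[3] mov  r7, r3 → r7=0xea
body[4] add  r0, r6, #11 → r0=0xf5
body[5] mov  r7, #0x31 → r7=0x31
body[6] add  r3, r1, r3 → r3=0xfd
body[7] add  r0, r1, #17 → r0=0x24
epilogue: pop r6=0x8b, sp=0xdc
epilogue: pop r3=0xea, sp=0xdd
r0 is caller-saved → body value

REG = 0x24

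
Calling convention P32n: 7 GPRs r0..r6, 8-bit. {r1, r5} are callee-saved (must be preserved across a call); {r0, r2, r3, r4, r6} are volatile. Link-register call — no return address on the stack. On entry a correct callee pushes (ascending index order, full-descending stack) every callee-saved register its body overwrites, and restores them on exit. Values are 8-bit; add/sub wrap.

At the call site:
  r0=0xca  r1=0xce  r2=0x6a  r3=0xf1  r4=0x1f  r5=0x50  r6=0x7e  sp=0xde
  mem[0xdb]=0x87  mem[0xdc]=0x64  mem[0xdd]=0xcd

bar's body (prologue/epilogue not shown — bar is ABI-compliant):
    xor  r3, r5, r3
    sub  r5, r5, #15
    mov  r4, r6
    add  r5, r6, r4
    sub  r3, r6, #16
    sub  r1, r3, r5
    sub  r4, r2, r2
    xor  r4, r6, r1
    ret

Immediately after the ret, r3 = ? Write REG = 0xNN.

prologue: push r1 -> mem[0xdd]=0xce, sp=0xdd
prologue: push r5 -> mem[0xdc]=0x50, sp=0xdc
body[0] xor  r3, r5, r3 -> r3=0xa1
body[1] sub  r5, r5, #15 -> r5=0x41
body[2] mov  r4, r6 -> r4=0x7e
body[3] add  r5, r6, r4 -> r5=0xfc
body[4] sub  r3, r6, #16 -> r3=0x6e
body[5] sub  r1, r3, r5 -> r1=0x72
body[6] sub  r4, r2, r2 -> r4=0x00
body[7] xor  r4, r6, r1 -> r4=0x0c
epilogue: pop r5=0x50, sp=0xdd
epilogue: pop r1=0xce, sp=0xde
r3 is caller-saved -> body value

REG = 0x6e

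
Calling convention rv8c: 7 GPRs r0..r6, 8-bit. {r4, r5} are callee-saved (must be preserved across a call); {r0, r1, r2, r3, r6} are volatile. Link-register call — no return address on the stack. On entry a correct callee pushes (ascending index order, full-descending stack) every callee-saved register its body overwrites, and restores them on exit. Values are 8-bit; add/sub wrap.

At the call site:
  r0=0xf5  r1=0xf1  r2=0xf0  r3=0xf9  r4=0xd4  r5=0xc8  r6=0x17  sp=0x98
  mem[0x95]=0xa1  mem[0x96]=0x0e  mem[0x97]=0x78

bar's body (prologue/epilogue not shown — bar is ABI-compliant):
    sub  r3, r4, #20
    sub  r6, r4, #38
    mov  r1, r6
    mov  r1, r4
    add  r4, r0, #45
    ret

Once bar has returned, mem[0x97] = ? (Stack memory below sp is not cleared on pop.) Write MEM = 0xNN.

MEM = 0xd4

prologue: push r4 -> mem[0x97]=0xd4, sp=0x97
body[0] sub  r3, r4, #20 -> r3=0xc0
body[1] sub  r6, r4, #38 -> r6=0xae
body[2] mov  r1, r6 -> r1=0xae
body[3] mov  r1, r4 -> r1=0xd4
body[4] add  r4, r0, #45 -> r4=0x22
epilogue: pop r4=0xd4, sp=0x98
prologue pushed ['r4'] at ['0x97']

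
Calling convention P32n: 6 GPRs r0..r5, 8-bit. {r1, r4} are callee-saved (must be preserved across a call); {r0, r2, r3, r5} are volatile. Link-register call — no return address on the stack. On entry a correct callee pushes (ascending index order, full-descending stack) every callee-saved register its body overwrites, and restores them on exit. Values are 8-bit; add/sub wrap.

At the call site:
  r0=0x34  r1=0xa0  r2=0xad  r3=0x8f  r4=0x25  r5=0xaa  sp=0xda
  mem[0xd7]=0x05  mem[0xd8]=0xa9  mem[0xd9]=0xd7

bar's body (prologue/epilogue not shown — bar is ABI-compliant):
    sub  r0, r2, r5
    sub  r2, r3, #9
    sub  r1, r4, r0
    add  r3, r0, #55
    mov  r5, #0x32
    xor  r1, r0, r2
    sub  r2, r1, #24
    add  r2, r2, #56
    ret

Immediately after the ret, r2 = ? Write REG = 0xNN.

prologue: push r1 → mem[0xd9]=0xa0, sp=0xd9
body[0] sub  r0, r2, r5 → r0=0x03
body[1] sub  r2, r3, #9 → r2=0x86
body[2] sub  r1, r4, r0 → r1=0x22
body[3] add  r3, r0, #55 → r3=0x3a
body[4] mov  r5, #0x32 → r5=0x32
body[5] xor  r1, r0, r2 → r1=0x85
body[6] sub  r2, r1, #24 → r2=0x6d
body[7] add  r2, r2, #56 → r2=0xa5
epilogue: pop r1=0xa0, sp=0xda
r2 is caller-saved → body value

REG = 0xa5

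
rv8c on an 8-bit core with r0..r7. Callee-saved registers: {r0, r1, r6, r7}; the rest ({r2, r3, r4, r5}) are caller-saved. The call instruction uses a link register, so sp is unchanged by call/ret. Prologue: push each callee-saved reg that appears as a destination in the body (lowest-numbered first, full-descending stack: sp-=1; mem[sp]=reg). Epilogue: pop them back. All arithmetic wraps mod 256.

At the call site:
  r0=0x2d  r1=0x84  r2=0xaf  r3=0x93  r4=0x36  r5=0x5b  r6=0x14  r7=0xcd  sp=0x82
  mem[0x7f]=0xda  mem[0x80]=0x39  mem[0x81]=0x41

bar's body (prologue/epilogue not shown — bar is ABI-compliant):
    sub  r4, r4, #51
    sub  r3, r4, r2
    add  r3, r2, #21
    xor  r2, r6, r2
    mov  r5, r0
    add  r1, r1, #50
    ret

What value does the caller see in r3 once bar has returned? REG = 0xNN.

prologue: push r1 -> mem[0x81]=0x84, sp=0x81
body[0] sub  r4, r4, #51 -> r4=0x03
body[1] sub  r3, r4, r2 -> r3=0x54
body[2] add  r3, r2, #21 -> r3=0xc4
body[3] xor  r2, r6, r2 -> r2=0xbb
body[4] mov  r5, r0 -> r5=0x2d
body[5] add  r1, r1, #50 -> r1=0xb6
epilogue: pop r1=0x84, sp=0x82
r3 is caller-saved -> body value

REG = 0xc4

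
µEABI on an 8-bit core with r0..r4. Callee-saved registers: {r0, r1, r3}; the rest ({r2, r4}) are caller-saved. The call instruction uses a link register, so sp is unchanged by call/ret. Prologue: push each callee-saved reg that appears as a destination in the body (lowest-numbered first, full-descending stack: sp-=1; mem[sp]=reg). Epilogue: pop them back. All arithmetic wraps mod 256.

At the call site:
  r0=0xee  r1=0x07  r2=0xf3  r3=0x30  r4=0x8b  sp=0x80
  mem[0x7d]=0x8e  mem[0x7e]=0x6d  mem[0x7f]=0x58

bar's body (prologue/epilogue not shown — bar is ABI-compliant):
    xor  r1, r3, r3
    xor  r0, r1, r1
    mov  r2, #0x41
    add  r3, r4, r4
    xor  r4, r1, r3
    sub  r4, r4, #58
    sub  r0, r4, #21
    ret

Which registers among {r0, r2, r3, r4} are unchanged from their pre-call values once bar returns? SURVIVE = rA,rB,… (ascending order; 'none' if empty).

SURVIVE = r0,r3

prologue: push r0 → mem[0x7f]=0xee, sp=0x7f
prologue: push r1 → mem[0x7e]=0x07, sp=0x7e
prologue: push r3 → mem[0x7d]=0x30, sp=0x7d
body[0] xor  r1, r3, r3 → r1=0x00
body[1] xor  r0, r1, r1 → r0=0x00
body[2] mov  r2, #0x41 → r2=0x41
body[3] add  r3, r4, r4 → r3=0x16
body[4] xor  r4, r1, r3 → r4=0x16
body[5] sub  r4, r4, #58 → r4=0xdc
body[6] sub  r0, r4, #21 → r0=0xc7
epilogue: pop r3=0x30, sp=0x7e
epilogue: pop r1=0x07, sp=0x7f
epilogue: pop r0=0xee, sp=0x80
r0: callee-saved, written=True
r2: caller-saved, written=True
r3: callee-saved, written=True
r4: caller-saved, written=True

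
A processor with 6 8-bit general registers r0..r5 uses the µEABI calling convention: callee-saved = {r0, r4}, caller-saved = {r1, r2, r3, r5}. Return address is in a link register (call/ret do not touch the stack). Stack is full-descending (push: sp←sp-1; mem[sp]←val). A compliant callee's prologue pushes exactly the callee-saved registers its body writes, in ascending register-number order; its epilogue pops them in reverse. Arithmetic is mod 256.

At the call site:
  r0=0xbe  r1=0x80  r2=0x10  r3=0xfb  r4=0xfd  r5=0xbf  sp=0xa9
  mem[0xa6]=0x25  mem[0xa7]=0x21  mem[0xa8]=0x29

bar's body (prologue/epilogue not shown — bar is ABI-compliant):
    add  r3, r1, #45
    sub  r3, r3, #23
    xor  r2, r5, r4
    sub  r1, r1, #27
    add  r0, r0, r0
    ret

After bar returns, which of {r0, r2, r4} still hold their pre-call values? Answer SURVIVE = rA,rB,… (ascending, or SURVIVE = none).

SURVIVE = r0,r4

prologue: push r0 → mem[0xa8]=0xbe, sp=0xa8
body[0] add  r3, r1, #45 → r3=0xad
body[1] sub  r3, r3, #23 → r3=0x96
body[2] xor  r2, r5, r4 → r2=0x42
body[3] sub  r1, r1, #27 → r1=0x65
body[4] add  r0, r0, r0 → r0=0x7c
epilogue: pop r0=0xbe, sp=0xa9
r0: callee-saved, written=True
r2: caller-saved, written=True
r4: callee-saved, written=False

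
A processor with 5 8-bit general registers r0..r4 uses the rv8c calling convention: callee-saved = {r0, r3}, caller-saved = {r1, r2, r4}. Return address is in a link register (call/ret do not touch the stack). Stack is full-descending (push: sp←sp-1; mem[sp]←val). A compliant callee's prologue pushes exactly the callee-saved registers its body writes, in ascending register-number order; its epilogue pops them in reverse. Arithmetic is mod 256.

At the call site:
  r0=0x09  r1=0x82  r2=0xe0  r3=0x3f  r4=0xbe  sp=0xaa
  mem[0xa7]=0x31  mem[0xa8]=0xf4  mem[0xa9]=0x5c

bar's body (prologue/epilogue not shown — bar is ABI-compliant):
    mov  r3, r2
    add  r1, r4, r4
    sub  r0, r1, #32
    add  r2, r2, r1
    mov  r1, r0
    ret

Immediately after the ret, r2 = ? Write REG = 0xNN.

REG = 0x5c

prologue: push r0 -> mem[0xa9]=0x09, sp=0xa9
prologue: push r3 -> mem[0xa8]=0x3f, sp=0xa8
body[0] mov  r3, r2 -> r3=0xe0
body[1] add  r1, r4, r4 -> r1=0x7c
body[2] sub  r0, r1, #32 -> r0=0x5c
body[3] add  r2, r2, r1 -> r2=0x5c
body[4] mov  r1, r0 -> r1=0x5c
epilogue: pop r3=0x3f, sp=0xa9
epilogue: pop r0=0x09, sp=0xaa
r2 is caller-saved -> body value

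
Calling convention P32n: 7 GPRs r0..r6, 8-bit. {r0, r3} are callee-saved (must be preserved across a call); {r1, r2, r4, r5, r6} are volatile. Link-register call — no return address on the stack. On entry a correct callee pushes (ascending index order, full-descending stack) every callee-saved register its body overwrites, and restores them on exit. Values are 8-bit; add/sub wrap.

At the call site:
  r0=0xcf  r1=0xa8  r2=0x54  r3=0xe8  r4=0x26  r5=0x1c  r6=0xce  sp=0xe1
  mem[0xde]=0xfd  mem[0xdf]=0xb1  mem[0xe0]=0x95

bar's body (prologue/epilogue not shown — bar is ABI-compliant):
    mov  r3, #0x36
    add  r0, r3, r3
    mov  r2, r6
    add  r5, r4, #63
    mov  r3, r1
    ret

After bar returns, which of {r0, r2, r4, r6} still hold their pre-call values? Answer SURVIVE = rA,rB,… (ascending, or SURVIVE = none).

SURVIVE = r0,r4,r6

prologue: push r0 -> mem[0xe0]=0xcf, sp=0xe0
prologue: push r3 -> mem[0xdf]=0xe8, sp=0xdf
body[0] mov  r3, #0x36 -> r3=0x36
body[1] add  r0, r3, r3 -> r0=0x6c
body[2] mov  r2, r6 -> r2=0xce
body[3] add  r5, r4, #63 -> r5=0x65
body[4] mov  r3, r1 -> r3=0xa8
epilogue: pop r3=0xe8, sp=0xe0
epilogue: pop r0=0xcf, sp=0xe1
r0: callee-saved, written=True
r2: caller-saved, written=True
r4: caller-saved, written=False
r6: caller-saved, written=False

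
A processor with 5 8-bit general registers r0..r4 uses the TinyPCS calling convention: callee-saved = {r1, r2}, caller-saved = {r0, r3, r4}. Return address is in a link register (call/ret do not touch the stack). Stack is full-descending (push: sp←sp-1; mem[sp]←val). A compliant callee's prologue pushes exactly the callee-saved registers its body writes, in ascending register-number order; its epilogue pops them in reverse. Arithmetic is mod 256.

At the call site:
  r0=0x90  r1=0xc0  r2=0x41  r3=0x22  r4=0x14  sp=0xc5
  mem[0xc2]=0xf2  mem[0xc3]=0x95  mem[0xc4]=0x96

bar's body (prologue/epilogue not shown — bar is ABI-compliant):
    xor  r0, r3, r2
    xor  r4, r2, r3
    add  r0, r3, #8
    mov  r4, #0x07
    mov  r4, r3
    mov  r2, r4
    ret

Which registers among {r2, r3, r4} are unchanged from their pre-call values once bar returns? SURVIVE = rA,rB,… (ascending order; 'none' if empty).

SURVIVE = r2,r3

prologue: push r2 -> mem[0xc4]=0x41, sp=0xc4
body[0] xor  r0, r3, r2 -> r0=0x63
body[1] xor  r4, r2, r3 -> r4=0x63
body[2] add  r0, r3, #8 -> r0=0x2a
body[3] mov  r4, #0x07 -> r4=0x07
body[4] mov  r4, r3 -> r4=0x22
body[5] mov  r2, r4 -> r2=0x22
epilogue: pop r2=0x41, sp=0xc5
r2: callee-saved, written=True
r3: caller-saved, written=False
r4: caller-saved, written=True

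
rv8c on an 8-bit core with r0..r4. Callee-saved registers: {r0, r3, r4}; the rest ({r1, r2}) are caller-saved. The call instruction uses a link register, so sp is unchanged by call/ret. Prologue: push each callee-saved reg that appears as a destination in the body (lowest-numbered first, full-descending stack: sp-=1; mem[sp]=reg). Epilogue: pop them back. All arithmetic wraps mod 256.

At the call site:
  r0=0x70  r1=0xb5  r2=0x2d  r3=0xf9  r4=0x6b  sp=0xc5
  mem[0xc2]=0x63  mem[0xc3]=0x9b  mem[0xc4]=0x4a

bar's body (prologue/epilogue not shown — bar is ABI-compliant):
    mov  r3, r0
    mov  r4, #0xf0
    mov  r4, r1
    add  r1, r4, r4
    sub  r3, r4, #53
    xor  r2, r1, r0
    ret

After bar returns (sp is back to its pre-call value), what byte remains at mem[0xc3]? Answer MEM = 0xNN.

MEM = 0x6b

prologue: push r3 → mem[0xc4]=0xf9, sp=0xc4
prologue: push r4 → mem[0xc3]=0x6b, sp=0xc3
body[0] mov  r3, r0 → r3=0x70
body[1] mov  r4, #0xf0 → r4=0xf0
body[2] mov  r4, r1 → r4=0xb5
body[3] add  r1, r4, r4 → r1=0x6a
body[4] sub  r3, r4, #53 → r3=0x80
body[5] xor  r2, r1, r0 → r2=0x1a
epilogue: pop r4=0x6b, sp=0xc4
epilogue: pop r3=0xf9, sp=0xc5
prologue pushed ['r3', 'r4'] at ['0xc4', '0xc3']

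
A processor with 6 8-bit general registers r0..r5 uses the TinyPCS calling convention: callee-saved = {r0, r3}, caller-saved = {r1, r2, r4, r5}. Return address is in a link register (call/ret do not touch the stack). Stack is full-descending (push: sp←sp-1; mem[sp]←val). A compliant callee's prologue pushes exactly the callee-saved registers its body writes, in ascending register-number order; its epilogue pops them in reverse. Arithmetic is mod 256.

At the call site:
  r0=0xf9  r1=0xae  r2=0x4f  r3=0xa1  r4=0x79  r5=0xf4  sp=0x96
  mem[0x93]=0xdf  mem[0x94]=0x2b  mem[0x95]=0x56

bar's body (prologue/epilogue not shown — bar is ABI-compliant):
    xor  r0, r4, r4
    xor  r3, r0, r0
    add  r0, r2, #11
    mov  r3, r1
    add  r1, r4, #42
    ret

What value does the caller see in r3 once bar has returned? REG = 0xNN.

REG = 0xa1

prologue: push r0 → mem[0x95]=0xf9, sp=0x95
prologue: push r3 → mem[0x94]=0xa1, sp=0x94
body[0] xor  r0, r4, r4 → r0=0x00
body[1] xor  r3, r0, r0 → r3=0x00
body[2] add  r0, r2, #11 → r0=0x5a
body[3] mov  r3, r1 → r3=0xae
body[4] add  r1, r4, #42 → r1=0xa3
epilogue: pop r3=0xa1, sp=0x95
epilogue: pop r0=0xf9, sp=0x96
r3 is callee-saved → restored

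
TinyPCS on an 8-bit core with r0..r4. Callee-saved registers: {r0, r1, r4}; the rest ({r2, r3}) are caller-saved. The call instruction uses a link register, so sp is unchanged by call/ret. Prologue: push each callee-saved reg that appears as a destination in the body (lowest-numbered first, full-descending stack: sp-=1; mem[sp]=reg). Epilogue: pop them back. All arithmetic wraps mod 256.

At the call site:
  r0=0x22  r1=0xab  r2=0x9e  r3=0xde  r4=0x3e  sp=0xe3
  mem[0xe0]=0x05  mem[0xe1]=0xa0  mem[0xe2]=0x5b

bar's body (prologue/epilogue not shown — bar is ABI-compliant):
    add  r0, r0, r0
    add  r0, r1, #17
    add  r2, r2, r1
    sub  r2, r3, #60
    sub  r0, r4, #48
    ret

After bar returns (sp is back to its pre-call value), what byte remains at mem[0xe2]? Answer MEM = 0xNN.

MEM = 0x22

prologue: push r0 -> mem[0xe2]=0x22, sp=0xe2
body[0] add  r0, r0, r0 -> r0=0x44
body[1] add  r0, r1, #17 -> r0=0xbc
body[2] add  r2, r2, r1 -> r2=0x49
body[3] sub  r2, r3, #60 -> r2=0xa2
body[4] sub  r0, r4, #48 -> r0=0x0e
epilogue: pop r0=0x22, sp=0xe3
prologue pushed ['r0'] at ['0xe2']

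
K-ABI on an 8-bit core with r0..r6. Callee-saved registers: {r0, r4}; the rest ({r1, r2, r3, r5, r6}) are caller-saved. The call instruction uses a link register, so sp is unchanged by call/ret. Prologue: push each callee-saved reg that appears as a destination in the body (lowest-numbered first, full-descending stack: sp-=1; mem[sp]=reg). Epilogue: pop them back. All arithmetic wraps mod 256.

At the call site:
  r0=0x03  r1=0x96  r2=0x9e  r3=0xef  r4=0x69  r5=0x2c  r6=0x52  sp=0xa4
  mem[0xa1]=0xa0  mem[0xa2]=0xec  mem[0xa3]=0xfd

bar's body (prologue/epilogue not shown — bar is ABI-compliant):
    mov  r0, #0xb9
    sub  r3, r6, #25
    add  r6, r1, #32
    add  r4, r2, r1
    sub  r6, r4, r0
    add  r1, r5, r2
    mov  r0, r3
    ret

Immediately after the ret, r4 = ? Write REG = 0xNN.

prologue: push r0 → mem[0xa3]=0x03, sp=0xa3
prologue: push r4 → mem[0xa2]=0x69, sp=0xa2
body[0] mov  r0, #0xb9 → r0=0xb9
body[1] sub  r3, r6, #25 → r3=0x39
body[2] add  r6, r1, #32 → r6=0xb6
body[3] add  r4, r2, r1 → r4=0x34
body[4] sub  r6, r4, r0 → r6=0x7b
body[5] add  r1, r5, r2 → r1=0xca
body[6] mov  r0, r3 → r0=0x39
epilogue: pop r4=0x69, sp=0xa3
epilogue: pop r0=0x03, sp=0xa4
r4 is callee-saved → restored

REG = 0x69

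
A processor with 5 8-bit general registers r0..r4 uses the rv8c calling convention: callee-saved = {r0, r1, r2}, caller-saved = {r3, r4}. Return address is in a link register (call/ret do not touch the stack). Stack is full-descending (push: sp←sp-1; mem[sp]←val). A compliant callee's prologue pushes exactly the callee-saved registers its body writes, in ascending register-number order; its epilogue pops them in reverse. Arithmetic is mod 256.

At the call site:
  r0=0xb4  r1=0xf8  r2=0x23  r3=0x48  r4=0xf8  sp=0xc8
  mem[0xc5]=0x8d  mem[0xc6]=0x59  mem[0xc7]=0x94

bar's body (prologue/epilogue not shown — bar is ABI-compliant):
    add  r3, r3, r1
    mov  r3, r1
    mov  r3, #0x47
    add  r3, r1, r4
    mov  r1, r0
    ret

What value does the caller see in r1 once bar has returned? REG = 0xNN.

REG = 0xf8

prologue: push r1 → mem[0xc7]=0xf8, sp=0xc7
body[0] add  r3, r3, r1 → r3=0x40
body[1] mov  r3, r1 → r3=0xf8
body[2] mov  r3, #0x47 → r3=0x47
body[3] add  r3, r1, r4 → r3=0xf0
body[4] mov  r1, r0 → r1=0xb4
epilogue: pop r1=0xf8, sp=0xc8
r1 is callee-saved → restored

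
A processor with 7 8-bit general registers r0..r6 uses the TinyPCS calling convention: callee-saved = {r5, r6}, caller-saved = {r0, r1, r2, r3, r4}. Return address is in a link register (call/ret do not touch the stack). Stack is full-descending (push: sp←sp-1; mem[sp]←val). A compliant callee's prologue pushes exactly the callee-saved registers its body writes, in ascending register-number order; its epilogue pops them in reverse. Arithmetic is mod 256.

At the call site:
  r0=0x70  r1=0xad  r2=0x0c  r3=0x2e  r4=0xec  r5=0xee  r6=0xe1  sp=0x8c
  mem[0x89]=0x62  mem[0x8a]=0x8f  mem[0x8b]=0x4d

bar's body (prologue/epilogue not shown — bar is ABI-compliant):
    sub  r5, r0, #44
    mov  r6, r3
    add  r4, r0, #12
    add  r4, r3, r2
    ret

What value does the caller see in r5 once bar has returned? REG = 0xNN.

REG = 0xee

prologue: push r5 → mem[0x8b]=0xee, sp=0x8b
prologue: push r6 → mem[0x8a]=0xe1, sp=0x8a
body[0] sub  r5, r0, #44 → r5=0x44
body[1] mov  r6, r3 → r6=0x2e
body[2] add  r4, r0, #12 → r4=0x7c
body[3] add  r4, r3, r2 → r4=0x3a
epilogue: pop r6=0xe1, sp=0x8b
epilogue: pop r5=0xee, sp=0x8c
r5 is callee-saved → restored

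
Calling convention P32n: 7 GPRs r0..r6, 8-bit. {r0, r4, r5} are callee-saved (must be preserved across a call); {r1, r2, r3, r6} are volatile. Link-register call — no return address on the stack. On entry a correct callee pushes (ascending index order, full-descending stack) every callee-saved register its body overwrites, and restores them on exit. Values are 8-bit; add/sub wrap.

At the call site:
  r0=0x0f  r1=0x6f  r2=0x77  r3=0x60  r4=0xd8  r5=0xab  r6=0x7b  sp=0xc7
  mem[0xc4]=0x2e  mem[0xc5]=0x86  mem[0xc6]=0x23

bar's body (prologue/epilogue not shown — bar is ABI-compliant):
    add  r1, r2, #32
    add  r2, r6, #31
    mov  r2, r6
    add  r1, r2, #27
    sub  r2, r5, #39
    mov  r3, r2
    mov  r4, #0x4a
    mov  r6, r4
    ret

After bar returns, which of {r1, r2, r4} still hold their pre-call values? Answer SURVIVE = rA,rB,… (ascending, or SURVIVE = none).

SURVIVE = r4

prologue: push r4 → mem[0xc6]=0xd8, sp=0xc6
body[0] add  r1, r2, #32 → r1=0x97
body[1] add  r2, r6, #31 → r2=0x9a
body[2] mov  r2, r6 → r2=0x7b
body[3] add  r1, r2, #27 → r1=0x96
body[4] sub  r2, r5, #39 → r2=0x84
body[5] mov  r3, r2 → r3=0x84
body[6] mov  r4, #0x4a → r4=0x4a
body[7] mov  r6, r4 → r6=0x4a
epilogue: pop r4=0xd8, sp=0xc7
r1: caller-saved, written=True
r2: caller-saved, written=True
r4: callee-saved, written=True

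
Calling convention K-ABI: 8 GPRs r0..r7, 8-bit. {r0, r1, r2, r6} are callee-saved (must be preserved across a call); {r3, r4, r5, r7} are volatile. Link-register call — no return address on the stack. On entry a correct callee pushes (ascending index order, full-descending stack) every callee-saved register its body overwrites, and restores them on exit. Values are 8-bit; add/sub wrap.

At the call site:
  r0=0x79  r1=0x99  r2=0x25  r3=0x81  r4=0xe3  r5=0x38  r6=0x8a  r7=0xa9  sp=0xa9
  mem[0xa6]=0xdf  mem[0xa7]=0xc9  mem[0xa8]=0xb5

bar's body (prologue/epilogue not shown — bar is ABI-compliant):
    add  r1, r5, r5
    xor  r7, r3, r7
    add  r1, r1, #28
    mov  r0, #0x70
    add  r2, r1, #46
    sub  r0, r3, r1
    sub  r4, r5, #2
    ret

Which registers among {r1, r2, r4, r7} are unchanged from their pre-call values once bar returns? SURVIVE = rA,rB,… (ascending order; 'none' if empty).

prologue: push r0 -> mem[0xa8]=0x79, sp=0xa8
prologue: push r1 -> mem[0xa7]=0x99, sp=0xa7
prologue: push r2 -> mem[0xa6]=0x25, sp=0xa6
body[0] add  r1, r5, r5 -> r1=0x70
body[1] xor  r7, r3, r7 -> r7=0x28
body[2] add  r1, r1, #28 -> r1=0x8c
body[3] mov  r0, #0x70 -> r0=0x70
body[4] add  r2, r1, #46 -> r2=0xba
body[5] sub  r0, r3, r1 -> r0=0xf5
body[6] sub  r4, r5, #2 -> r4=0x36
epilogue: pop r2=0x25, sp=0xa7
epilogue: pop r1=0x99, sp=0xa8
epilogue: pop r0=0x79, sp=0xa9
r1: callee-saved, written=True
r2: callee-saved, written=True
r4: caller-saved, written=True
r7: caller-saved, written=True

SURVIVE = r1,r2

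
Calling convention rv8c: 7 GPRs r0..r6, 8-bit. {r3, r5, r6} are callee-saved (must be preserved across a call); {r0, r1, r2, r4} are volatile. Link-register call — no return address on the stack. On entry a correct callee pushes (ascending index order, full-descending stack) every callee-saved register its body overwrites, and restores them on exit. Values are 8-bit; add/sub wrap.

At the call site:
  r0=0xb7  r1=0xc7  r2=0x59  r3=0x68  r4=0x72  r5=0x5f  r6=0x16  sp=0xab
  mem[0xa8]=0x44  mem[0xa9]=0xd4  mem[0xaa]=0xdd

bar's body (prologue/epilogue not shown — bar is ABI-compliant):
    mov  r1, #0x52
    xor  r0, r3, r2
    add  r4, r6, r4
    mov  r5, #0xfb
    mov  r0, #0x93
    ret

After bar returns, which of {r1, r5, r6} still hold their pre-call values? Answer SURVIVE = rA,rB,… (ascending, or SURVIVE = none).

prologue: push r5 -> mem[0xaa]=0x5f, sp=0xaa
body[0] mov  r1, #0x52 -> r1=0x52
body[1] xor  r0, r3, r2 -> r0=0x31
body[2] add  r4, r6, r4 -> r4=0x88
body[3] mov  r5, #0xfb -> r5=0xfb
body[4] mov  r0, #0x93 -> r0=0x93
epilogue: pop r5=0x5f, sp=0xab
r1: caller-saved, written=True
r5: callee-saved, written=True
r6: callee-saved, written=False

SURVIVE = r5,r6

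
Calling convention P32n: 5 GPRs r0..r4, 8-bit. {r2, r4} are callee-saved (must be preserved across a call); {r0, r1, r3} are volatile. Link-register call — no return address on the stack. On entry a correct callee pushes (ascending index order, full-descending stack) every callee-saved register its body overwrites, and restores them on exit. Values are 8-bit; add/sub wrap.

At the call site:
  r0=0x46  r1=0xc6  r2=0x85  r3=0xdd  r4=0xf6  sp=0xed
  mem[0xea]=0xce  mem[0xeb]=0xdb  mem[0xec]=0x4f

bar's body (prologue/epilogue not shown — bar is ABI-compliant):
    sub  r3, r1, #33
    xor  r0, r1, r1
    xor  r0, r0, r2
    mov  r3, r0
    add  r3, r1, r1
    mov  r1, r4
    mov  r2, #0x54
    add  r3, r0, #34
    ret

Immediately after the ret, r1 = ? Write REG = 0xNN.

prologue: push r2 → mem[0xec]=0x85, sp=0xec
body[0] sub  r3, r1, #33 → r3=0xa5
body[1] xor  r0, r1, r1 → r0=0x00
body[2] xor  r0, r0, r2 → r0=0x85
body[3] mov  r3, r0 → r3=0x85
body[4] add  r3, r1, r1 → r3=0x8c
body[5] mov  r1, r4 → r1=0xf6
body[6] mov  r2, #0x54 → r2=0x54
body[7] add  r3, r0, #34 → r3=0xa7
epilogue: pop r2=0x85, sp=0xed
r1 is caller-saved → body value

REG = 0xf6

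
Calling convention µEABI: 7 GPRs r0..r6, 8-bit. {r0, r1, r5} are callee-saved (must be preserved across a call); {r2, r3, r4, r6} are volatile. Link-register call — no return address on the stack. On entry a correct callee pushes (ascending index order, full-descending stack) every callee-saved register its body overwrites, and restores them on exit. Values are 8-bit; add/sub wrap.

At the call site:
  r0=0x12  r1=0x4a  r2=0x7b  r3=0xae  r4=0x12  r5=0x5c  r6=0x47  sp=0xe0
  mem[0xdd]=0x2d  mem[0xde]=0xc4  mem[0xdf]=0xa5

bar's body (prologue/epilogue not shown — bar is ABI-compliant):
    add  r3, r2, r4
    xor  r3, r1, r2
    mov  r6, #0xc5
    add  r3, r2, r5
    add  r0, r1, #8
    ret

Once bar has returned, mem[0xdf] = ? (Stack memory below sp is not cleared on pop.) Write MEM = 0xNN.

prologue: push r0 → mem[0xdf]=0x12, sp=0xdf
body[0] add  r3, r2, r4 → r3=0x8d
body[1] xor  r3, r1, r2 → r3=0x31
body[2] mov  r6, #0xc5 → r6=0xc5
body[3] add  r3, r2, r5 → r3=0xd7
body[4] add  r0, r1, #8 → r0=0x52
epilogue: pop r0=0x12, sp=0xe0
prologue pushed ['r0'] at ['0xdf']

MEM = 0x12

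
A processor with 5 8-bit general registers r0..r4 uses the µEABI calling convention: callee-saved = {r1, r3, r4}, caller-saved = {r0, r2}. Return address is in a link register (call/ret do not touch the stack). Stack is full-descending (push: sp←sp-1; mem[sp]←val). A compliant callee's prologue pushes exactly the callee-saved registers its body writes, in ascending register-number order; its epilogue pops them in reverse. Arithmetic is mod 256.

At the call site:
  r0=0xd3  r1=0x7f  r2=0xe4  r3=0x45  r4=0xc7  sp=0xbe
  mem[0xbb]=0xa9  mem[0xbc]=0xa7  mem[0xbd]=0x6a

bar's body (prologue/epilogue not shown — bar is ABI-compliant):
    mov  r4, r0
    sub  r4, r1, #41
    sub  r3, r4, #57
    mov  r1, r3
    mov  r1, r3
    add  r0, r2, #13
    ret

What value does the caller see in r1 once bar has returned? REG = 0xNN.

prologue: push r1 → mem[0xbd]=0x7f, sp=0xbd
prologue: push r3 → mem[0xbc]=0x45, sp=0xbc
prologue: push r4 → mem[0xbb]=0xc7, sp=0xbb
body[0] mov  r4, r0 → r4=0xd3
body[1] sub  r4, r1, #41 → r4=0x56
body[2] sub  r3, r4, #57 → r3=0x1d
body[3] mov  r1, r3 → r1=0x1d
body[4] mov  r1, r3 → r1=0x1d
body[5] add  r0, r2, #13 → r0=0xf1
epilogue: pop r4=0xc7, sp=0xbc
epilogue: pop r3=0x45, sp=0xbd
epilogue: pop r1=0x7f, sp=0xbe
r1 is callee-saved → restored

REG = 0x7f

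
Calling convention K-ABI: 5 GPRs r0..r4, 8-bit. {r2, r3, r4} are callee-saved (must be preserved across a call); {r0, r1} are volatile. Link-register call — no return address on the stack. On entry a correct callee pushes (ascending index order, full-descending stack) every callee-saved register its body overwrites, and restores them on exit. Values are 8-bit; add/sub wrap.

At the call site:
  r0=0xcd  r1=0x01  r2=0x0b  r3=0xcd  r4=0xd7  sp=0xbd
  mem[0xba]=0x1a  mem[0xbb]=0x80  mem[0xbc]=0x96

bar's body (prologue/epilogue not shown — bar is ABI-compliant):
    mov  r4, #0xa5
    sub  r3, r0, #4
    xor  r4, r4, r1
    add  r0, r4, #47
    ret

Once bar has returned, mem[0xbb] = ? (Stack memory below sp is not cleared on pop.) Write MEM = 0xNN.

prologue: push r3 → mem[0xbc]=0xcd, sp=0xbc
prologue: push r4 → mem[0xbb]=0xd7, sp=0xbb
body[0] mov  r4, #0xa5 → r4=0xa5
body[1] sub  r3, r0, #4 → r3=0xc9
body[2] xor  r4, r4, r1 → r4=0xa4
body[3] add  r0, r4, #47 → r0=0xd3
epilogue: pop r4=0xd7, sp=0xbc
epilogue: pop r3=0xcd, sp=0xbd
prologue pushed ['r3', 'r4'] at ['0xbc', '0xbb']

MEM = 0xd7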